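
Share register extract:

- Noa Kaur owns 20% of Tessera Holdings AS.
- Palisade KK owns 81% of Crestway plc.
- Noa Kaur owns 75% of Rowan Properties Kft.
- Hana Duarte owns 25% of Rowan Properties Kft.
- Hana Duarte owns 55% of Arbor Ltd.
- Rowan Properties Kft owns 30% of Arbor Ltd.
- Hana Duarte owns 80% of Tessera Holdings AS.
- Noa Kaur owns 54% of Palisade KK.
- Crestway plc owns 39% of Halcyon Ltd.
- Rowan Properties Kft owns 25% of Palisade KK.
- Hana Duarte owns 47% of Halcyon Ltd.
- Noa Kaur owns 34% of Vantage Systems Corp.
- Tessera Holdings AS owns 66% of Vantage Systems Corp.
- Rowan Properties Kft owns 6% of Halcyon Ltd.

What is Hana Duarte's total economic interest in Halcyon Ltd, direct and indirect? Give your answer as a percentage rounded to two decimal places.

Hana reaches Halcyon along 3 paths.
Direct stake: 47% = 47%.
Via Rowan → Palisade → Crestway: 25% × 25% × 81% × 39% = 1.974375%.
Via Rowan: 25% × 6% = 1.5%.
Total: 47% + 1.974375% + 1.5% = 50.474375%.
Rounded: 50.47%.

50.47%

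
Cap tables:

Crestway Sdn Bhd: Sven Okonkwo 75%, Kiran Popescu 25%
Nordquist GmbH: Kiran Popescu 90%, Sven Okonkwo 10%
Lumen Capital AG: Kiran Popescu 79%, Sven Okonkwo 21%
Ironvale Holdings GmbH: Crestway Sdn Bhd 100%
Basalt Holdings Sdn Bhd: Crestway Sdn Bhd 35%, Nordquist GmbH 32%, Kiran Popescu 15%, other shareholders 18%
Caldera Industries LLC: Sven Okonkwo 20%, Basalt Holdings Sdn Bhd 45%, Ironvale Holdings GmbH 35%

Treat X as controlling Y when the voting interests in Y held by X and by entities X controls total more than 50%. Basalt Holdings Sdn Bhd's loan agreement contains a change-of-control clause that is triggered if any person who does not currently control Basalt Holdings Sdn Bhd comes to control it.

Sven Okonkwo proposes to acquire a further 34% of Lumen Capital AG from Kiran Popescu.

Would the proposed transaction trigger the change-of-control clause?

No

The purchase adds only to Sven's holdings (Kiran's stake shrinks), so Sven is the only person who could newly come to control Basalt.
Sven holds 75% of Crestway, so Sven controls Crestway.
Crestway holds 100% of Ironvale, so Sven controls Ironvale.
Sven and Ironvale together hold 20% + 35% = 55% of Caldera, so Sven controls Caldera.
In Basalt, Sven's side holds only 35%, not > 50%.
So before the transaction, Sven does not control Basalt.
After the purchase, Sven's direct stake in Lumen rises to 21% + 34% = 55%, and Kiran's stake falls to 45%.
Sven holds 55% of Lumen, so Sven controls Lumen.
After the transaction, Sven's side holds 35% of Basalt, not > 50%, so Sven still does not control Basalt.
No new person acquires control, so the clause is not triggered.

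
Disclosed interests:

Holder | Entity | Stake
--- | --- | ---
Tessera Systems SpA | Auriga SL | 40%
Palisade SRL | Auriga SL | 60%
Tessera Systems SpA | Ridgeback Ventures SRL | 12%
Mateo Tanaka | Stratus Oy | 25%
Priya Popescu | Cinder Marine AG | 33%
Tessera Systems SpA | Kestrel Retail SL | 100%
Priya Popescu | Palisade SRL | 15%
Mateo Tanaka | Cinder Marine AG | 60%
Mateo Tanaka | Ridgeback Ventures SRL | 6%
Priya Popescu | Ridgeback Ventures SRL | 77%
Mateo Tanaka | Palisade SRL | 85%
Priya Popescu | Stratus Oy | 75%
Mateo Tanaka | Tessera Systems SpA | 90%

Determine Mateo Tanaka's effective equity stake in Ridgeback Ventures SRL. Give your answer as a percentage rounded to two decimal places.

16.80%

Mateo reaches Ridgeback along 2 paths.
Via Tessera: 90% × 12% = 10.8%.
Direct stake: 6% = 6%.
Total: 10.8% + 6% = 16.8%.
Rounded: 16.80%.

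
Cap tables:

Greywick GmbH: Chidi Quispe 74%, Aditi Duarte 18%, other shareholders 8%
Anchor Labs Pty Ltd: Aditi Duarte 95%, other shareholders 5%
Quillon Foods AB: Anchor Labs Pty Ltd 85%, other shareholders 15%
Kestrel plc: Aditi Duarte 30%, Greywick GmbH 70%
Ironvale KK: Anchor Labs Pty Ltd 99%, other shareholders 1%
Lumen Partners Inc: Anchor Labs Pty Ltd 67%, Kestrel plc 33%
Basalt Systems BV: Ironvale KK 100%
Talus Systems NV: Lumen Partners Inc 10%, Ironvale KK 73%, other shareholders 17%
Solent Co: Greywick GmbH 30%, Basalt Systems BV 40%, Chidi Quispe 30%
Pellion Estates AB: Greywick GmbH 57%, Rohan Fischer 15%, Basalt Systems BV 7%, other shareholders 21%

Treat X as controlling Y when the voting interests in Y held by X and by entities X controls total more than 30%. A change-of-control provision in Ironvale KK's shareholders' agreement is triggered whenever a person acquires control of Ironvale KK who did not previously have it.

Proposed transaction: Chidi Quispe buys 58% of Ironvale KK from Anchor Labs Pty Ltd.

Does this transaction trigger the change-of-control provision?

The purchase adds only to Chidi's holdings (Anchor's stake shrinks), so Chidi is the only person who could newly come to control Ironvale.
Chidi holds 74% of Greywick, so Chidi controls Greywick.
Greywick holds 70% of Kestrel, so Chidi controls Kestrel.
Kestrel holds 33% of Lumen, so Chidi controls Lumen.
Greywick and Chidi together hold 30% + 30% = 60% of Solent, so Chidi controls Solent.
Greywick holds 57% of Pellion, so Chidi controls Pellion.
Neither Chidi nor any entity Chidi controls holds any voting interest in Ironvale.
So before the transaction, Chidi does not control Ironvale.
After the purchase, Chidi holds 58% of Ironvale directly, and Anchor's stake falls to 41%.
Chidi holds 58% of Ironvale, so Chidi controls Ironvale.
Chidi did not control Ironvale before and does after, so the clause is triggered.

Yes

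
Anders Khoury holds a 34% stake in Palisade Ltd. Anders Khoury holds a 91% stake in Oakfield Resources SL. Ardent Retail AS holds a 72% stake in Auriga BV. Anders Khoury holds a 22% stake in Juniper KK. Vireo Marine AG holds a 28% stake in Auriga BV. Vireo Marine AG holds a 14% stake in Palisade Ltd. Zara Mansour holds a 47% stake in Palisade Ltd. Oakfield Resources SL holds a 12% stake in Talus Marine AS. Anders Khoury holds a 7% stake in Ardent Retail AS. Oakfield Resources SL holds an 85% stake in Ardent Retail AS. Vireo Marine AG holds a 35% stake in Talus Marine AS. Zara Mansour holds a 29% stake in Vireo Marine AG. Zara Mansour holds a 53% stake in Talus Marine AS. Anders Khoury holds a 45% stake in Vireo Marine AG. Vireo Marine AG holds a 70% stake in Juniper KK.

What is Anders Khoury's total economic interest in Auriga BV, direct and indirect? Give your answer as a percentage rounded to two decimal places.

73.33%

Anders reaches Auriga along 3 paths.
Via Oakfield → Ardent: 91% × 85% × 72% = 55.692%.
Via Ardent: 7% × 72% = 5.04%.
Via Vireo: 45% × 28% = 12.6%.
Total: 55.692% + 5.04% + 12.6% = 73.332%.
Rounded: 73.33%.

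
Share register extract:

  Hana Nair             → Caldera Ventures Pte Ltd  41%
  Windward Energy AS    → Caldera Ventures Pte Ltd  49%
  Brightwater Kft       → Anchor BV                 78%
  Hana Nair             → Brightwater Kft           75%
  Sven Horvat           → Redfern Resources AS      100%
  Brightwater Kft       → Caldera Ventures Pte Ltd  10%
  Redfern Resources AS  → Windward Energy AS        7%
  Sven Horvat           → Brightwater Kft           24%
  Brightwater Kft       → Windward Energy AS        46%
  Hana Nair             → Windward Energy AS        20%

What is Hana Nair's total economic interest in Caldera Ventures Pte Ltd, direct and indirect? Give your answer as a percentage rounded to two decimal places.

75.21%

Hana reaches Caldera along 4 paths.
Direct stake: 41% = 41%.
Via Brightwater: 75% × 10% = 7.5%.
Via Brightwater → Windward: 75% × 46% × 49% = 16.905%.
Via Windward: 20% × 49% = 9.8%.
Total: 41% + 7.5% + 16.905% + 9.8% = 75.205%.
Rounded: 75.21%.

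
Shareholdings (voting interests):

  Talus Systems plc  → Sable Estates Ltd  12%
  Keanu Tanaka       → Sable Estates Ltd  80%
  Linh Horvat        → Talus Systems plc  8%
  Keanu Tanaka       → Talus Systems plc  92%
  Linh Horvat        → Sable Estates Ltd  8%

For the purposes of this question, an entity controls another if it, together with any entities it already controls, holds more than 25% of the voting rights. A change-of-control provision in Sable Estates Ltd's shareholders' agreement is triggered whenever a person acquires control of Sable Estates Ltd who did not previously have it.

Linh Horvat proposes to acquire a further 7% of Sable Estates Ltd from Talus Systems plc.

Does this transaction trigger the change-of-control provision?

No

The purchase adds only to Linh's holdings (Talus's stake shrinks), so Linh is the only person who could newly come to control Sable.
Linh's largest direct stake is 8% in Talus, which does not meet the threshold, so Linh controls no company.
In Sable, Linh's side holds only 8%, not > 25%.
So before the transaction, Linh does not control Sable.
After the purchase, Linh's direct stake in Sable rises to 8% + 7% = 15%, and Talus's stake falls to 5%.
After the transaction, Linh's side holds 15% of Sable, not > 25%, so Linh still does not control Sable.
No new person acquires control, so the clause is not triggered.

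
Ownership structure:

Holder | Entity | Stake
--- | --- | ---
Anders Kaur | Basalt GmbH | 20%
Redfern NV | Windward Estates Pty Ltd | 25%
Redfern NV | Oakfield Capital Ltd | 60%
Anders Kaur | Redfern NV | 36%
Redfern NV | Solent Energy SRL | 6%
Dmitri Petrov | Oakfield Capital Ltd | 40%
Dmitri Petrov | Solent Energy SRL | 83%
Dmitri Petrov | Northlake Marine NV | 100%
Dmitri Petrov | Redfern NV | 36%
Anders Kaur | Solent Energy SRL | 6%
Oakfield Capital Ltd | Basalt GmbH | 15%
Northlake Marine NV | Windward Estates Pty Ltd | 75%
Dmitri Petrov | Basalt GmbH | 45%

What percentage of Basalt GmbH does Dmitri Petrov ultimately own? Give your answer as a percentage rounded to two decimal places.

Dmitri reaches Basalt along 3 paths.
Direct stake: 45% = 45%.
Via Oakfield: 40% × 15% = 6%.
Via Redfern → Oakfield: 36% × 60% × 15% = 3.24%.
Total: 45% + 6% + 3.24% = 54.24%.

54.24%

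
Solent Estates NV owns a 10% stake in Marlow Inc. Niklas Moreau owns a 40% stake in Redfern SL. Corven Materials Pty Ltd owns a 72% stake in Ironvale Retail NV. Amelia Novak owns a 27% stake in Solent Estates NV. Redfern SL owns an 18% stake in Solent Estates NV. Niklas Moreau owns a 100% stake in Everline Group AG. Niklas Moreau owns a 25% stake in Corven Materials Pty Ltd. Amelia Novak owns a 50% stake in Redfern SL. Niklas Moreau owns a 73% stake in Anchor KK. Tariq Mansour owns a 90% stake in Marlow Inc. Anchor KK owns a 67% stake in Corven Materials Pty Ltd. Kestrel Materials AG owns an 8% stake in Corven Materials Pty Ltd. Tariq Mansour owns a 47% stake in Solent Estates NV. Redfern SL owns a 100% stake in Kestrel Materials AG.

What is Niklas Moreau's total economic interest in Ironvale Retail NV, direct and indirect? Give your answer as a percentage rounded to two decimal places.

Niklas reaches Ironvale along 3 paths.
Via Redfern → Kestrel → Corven: 40% × 100% × 8% × 72% = 2.304%.
Via Anchor → Corven: 73% × 67% × 72% = 35.2152%.
Via Corven: 25% × 72% = 18%.
Total: 2.304% + 35.2152% + 18% = 55.5192%.
Rounded: 55.52%.

55.52%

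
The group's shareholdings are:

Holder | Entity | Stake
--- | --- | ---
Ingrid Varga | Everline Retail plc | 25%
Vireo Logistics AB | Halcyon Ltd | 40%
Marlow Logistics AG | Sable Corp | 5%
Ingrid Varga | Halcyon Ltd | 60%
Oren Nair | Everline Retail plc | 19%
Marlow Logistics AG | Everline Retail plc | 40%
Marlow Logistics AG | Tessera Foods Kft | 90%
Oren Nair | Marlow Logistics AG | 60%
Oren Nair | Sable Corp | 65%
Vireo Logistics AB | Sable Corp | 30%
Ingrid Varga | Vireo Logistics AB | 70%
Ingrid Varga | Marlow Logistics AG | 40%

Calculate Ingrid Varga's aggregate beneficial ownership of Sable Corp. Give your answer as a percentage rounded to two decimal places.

Ingrid reaches Sable along 2 paths.
Via Vireo: 70% × 30% = 21%.
Via Marlow: 40% × 5% = 2%.
Total: 21% + 2% = 23%.
Rounded: 23.00%.

23.00%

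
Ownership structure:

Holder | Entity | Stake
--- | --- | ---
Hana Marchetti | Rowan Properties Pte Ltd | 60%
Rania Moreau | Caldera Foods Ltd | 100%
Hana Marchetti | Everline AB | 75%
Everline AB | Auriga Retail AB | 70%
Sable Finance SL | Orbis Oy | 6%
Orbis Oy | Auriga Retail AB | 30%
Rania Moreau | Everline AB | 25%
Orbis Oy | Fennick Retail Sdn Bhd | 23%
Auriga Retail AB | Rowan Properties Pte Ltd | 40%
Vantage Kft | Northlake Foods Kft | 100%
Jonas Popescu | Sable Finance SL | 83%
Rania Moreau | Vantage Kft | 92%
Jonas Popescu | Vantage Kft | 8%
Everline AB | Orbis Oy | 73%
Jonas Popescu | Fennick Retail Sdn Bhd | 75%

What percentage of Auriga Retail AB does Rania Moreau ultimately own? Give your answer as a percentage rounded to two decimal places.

22.98%

Rania reaches Auriga along 2 paths.
Via Everline: 25% × 70% = 17.5%.
Via Everline → Orbis: 25% × 73% × 30% = 5.475%.
Total: 17.5% + 5.475% = 22.975%.
Rounded: 22.98%.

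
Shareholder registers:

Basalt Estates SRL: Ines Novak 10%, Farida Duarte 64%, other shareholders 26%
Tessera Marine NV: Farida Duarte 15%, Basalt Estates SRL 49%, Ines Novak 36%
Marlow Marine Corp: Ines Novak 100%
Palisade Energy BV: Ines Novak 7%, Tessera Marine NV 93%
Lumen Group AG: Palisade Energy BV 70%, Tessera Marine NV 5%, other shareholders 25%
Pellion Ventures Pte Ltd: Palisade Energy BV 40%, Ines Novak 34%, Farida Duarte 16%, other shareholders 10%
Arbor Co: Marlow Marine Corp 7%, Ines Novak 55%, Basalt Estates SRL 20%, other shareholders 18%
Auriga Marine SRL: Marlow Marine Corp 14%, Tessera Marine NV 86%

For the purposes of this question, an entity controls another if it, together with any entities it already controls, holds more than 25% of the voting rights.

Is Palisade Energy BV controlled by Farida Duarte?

Yes

Farida holds 64% of Basalt, so Farida controls Basalt.
Farida and Basalt together hold 15% + 49% = 64% of Tessera, so Farida controls Tessera.
Tessera holds 93% of Palisade, so Farida controls Palisade.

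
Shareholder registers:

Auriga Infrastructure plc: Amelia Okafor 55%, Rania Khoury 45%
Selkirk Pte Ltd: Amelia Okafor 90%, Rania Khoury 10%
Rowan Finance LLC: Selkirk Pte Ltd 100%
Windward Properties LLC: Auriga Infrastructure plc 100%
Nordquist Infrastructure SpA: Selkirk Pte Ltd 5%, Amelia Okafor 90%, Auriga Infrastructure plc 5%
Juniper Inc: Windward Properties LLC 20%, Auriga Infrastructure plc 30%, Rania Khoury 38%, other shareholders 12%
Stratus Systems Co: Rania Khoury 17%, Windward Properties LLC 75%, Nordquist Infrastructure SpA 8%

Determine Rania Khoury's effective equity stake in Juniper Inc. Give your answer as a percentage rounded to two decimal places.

60.50%

Rania reaches Juniper along 3 paths.
Via Auriga → Windward: 45% × 100% × 20% = 9%.
Via Auriga: 45% × 30% = 13.5%.
Direct stake: 38% = 38%.
Total: 9% + 13.5% + 38% = 60.5%.
Rounded: 60.50%.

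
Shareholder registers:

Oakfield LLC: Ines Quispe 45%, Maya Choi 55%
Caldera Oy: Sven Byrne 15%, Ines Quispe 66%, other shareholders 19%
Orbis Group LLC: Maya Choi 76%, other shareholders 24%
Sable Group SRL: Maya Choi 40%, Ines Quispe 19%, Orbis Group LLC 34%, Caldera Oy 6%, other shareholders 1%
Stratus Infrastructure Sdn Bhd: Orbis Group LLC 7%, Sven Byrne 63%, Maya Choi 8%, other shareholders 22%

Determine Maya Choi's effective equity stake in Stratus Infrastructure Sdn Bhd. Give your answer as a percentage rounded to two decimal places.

Maya reaches Stratus along 2 paths.
Via Orbis: 76% × 7% = 5.32%.
Direct stake: 8% = 8%.
Total: 5.32% + 8% = 13.32%.

13.32%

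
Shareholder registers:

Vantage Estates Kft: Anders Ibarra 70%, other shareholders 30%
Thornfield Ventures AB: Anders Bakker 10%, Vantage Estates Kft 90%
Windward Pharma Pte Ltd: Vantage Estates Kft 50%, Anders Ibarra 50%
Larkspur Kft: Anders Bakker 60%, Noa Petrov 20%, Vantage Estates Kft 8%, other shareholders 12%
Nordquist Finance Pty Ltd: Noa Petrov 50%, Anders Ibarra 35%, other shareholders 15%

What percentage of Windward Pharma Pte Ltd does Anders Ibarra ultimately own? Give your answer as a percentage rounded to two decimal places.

Anders Ibarra reaches Windward along 2 paths.
Via Vantage: 70% × 50% = 35%.
Direct stake: 50% = 50%.
Total: 35% + 50% = 85%.
Rounded: 85.00%.

85.00%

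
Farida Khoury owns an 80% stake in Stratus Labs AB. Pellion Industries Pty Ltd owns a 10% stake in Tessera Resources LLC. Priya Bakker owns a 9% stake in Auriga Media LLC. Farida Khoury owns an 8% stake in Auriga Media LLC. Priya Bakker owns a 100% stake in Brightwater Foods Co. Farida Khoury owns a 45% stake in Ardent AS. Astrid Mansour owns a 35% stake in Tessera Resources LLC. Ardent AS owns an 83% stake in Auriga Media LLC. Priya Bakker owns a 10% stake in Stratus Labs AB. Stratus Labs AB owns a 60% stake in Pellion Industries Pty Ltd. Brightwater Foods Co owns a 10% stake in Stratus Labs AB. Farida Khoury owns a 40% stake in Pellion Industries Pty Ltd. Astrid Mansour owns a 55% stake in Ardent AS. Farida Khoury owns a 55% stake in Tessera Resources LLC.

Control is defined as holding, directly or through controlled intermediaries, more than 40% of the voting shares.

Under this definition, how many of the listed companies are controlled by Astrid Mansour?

Astrid holds 55% of Ardent, so Astrid controls Ardent.
Ardent holds 83% of Auriga, so Astrid controls Auriga.
No other company's threshold is met.
Astrid controls 2 companies.

2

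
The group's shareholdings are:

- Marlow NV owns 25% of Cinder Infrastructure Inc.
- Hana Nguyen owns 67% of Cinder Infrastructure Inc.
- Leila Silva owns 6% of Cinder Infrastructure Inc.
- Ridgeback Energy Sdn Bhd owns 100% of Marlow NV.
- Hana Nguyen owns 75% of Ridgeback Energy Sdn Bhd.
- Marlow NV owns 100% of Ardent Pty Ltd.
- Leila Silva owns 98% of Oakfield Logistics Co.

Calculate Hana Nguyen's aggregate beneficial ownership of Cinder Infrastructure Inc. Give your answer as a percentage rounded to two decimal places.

Hana reaches Cinder along 2 paths.
Direct stake: 67% = 67%.
Via Ridgeback → Marlow: 75% × 100% × 25% = 18.75%.
Total: 67% + 18.75% = 85.75%.

85.75%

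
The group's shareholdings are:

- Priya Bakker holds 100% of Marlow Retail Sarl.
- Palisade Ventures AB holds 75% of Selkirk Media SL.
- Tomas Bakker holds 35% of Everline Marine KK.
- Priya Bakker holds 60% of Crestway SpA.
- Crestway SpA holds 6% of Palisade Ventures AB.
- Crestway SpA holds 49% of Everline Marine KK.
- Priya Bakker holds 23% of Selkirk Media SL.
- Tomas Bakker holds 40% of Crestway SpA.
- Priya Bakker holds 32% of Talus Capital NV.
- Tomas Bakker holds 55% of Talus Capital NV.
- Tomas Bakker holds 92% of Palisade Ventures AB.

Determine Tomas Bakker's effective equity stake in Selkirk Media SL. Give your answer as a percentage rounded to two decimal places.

70.80%

Tomas reaches Selkirk along 2 paths.
Via Crestway → Palisade: 40% × 6% × 75% = 1.8%.
Via Palisade: 92% × 75% = 69%.
Total: 1.8% + 69% = 70.8%.
Rounded: 70.80%.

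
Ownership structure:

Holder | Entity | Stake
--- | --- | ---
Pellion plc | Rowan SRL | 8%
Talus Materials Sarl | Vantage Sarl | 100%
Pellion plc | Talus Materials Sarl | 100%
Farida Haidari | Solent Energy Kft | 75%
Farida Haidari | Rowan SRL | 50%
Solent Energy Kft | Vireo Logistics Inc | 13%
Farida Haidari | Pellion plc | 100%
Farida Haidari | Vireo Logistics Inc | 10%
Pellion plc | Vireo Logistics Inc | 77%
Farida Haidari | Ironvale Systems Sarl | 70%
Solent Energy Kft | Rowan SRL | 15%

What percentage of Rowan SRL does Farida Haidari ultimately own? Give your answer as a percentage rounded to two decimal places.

69.25%

Farida reaches Rowan along 3 paths.
Direct stake: 50% = 50%.
Via Solent: 75% × 15% = 11.25%.
Via Pellion: 100% × 8% = 8%.
Total: 50% + 11.25% + 8% = 69.25%.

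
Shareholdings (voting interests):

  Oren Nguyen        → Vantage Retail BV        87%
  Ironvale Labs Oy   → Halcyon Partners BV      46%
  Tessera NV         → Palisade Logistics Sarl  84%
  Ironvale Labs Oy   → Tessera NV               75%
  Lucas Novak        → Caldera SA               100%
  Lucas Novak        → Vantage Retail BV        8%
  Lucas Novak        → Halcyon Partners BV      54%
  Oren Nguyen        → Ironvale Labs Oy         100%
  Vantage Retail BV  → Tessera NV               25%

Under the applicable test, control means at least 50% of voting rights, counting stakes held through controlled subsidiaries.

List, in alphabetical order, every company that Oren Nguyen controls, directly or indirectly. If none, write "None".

Ironvale Labs Oy, Palisade Logistics Sarl, Tessera NV, Vantage Retail BV

Oren holds 87% of Vantage, so Oren controls Vantage.
Oren holds 100% of Ironvale, so Oren controls Ironvale.
Ironvale and Vantage together hold 75% + 25% = 100% of Tessera, so Oren controls Tessera.
Tessera holds 84% of Palisade, so Oren controls Palisade.
No other company's threshold is met.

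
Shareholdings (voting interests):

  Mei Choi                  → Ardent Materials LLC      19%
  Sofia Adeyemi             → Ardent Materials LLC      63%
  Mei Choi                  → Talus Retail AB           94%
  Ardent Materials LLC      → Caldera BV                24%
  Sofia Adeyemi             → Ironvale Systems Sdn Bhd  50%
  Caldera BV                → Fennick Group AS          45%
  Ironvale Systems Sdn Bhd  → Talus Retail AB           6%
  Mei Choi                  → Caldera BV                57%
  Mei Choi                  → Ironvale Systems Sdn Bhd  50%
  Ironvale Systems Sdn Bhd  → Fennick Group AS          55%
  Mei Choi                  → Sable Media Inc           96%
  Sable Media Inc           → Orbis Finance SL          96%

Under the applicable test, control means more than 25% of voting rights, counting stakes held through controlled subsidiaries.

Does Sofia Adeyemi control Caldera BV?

Sofia holds 63% of Ardent, so Sofia controls Ardent.
Sofia holds 50% of Ironvale, so Sofia controls Ironvale.
Ironvale holds 55% of Fennick, so Sofia controls Fennick.
In Caldera, Sofia's side holds only 24%, not > 25%.
So Sofia does not control Caldera.

No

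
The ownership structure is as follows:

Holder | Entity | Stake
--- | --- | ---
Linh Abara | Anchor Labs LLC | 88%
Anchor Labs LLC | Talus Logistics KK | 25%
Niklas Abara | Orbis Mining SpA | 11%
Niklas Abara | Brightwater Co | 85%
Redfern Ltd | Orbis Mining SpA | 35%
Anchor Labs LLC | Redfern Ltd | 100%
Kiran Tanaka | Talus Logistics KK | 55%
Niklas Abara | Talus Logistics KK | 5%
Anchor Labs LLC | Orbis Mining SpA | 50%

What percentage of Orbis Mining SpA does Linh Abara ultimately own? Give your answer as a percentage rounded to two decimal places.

74.80%

Linh reaches Orbis along 2 paths.
Via Anchor: 88% × 50% = 44%.
Via Anchor → Redfern: 88% × 100% × 35% = 30.8%.
Total: 44% + 30.8% = 74.8%.
Rounded: 74.80%.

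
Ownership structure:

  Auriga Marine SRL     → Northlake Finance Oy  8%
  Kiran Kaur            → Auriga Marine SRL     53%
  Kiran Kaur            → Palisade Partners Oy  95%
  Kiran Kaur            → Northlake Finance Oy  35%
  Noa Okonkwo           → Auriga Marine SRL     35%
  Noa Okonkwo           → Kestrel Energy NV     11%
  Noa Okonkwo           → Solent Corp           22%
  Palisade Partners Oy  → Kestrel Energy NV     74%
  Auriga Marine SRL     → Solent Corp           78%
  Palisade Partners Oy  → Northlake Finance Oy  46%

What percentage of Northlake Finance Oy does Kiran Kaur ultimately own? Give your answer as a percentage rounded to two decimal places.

82.94%

Kiran reaches Northlake along 3 paths.
Direct stake: 35% = 35%.
Via Palisade: 95% × 46% = 43.7%.
Via Auriga: 53% × 8% = 4.24%.
Total: 35% + 43.7% + 4.24% = 82.94%.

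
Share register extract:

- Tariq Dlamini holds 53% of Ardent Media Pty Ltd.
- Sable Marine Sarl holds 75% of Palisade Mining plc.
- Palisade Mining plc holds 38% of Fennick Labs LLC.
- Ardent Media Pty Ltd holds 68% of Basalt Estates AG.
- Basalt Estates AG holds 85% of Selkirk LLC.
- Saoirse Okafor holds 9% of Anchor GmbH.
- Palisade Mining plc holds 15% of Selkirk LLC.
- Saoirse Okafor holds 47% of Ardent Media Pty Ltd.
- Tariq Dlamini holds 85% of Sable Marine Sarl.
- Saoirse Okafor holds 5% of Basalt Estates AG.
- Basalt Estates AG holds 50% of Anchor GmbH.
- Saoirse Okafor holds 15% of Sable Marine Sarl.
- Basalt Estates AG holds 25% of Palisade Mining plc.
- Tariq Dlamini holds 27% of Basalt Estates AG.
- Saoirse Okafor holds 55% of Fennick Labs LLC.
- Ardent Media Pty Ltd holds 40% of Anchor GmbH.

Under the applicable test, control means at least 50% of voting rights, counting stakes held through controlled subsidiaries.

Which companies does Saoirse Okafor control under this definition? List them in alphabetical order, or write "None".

Saoirse holds 55% of Fennick, so Saoirse controls Fennick.
No other company's threshold is met.

Fennick Labs LLC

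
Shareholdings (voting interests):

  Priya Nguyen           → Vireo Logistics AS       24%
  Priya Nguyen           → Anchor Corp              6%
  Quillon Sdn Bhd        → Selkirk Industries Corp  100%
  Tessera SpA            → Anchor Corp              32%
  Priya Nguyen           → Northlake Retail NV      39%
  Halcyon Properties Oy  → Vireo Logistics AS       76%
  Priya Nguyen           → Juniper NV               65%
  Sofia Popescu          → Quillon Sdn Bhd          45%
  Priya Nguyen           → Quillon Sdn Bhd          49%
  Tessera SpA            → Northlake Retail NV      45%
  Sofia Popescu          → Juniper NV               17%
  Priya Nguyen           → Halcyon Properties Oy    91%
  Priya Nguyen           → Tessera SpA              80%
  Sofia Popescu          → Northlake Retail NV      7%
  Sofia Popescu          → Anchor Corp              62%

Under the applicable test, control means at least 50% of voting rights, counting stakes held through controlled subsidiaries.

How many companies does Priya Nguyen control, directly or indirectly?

Priya holds 65% of Juniper, so Priya controls Juniper.
Priya holds 80% of Tessera, so Priya controls Tessera.
Tessera and Priya together hold 45% + 39% = 84% of Northlake, so Priya controls Northlake.
Priya holds 91% of Halcyon, so Priya controls Halcyon.
Halcyon and Priya together hold 76% + 24% = 100% of Vireo, so Priya controls Vireo.
No other company's threshold is met.
Priya controls 5 companies.

5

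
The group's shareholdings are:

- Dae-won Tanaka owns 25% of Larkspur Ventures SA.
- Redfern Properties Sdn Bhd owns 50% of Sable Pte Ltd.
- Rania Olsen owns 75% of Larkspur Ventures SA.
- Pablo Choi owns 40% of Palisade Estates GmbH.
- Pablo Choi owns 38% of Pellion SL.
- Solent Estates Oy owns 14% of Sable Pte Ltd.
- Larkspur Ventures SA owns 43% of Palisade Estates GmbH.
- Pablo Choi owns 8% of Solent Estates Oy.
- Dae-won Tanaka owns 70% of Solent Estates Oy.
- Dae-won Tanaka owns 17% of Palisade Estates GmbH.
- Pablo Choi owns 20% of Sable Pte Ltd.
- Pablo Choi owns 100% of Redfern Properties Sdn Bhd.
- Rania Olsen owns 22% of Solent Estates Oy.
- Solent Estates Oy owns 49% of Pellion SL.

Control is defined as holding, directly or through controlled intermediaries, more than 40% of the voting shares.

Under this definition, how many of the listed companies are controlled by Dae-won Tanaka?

Dae-won holds 70% of Solent, so Dae-won controls Solent.
Solent holds 49% of Pellion, so Dae-won controls Pellion.
No other company's threshold is met.
Dae-won controls 2 companies.

2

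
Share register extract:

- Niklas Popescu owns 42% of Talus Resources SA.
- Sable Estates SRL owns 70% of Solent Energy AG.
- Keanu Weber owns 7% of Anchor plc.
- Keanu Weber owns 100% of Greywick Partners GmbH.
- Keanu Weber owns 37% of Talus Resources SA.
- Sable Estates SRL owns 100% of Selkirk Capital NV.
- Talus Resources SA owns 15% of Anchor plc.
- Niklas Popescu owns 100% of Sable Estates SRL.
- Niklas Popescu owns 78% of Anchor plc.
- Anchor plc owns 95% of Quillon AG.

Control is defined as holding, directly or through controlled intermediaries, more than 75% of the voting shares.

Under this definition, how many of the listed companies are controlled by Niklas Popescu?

Niklas holds 100% of Sable, so Niklas controls Sable.
Niklas holds 78% of Anchor, so Niklas controls Anchor.
Sable holds 100% of Selkirk, so Niklas controls Selkirk.
Anchor holds 95% of Quillon, so Niklas controls Quillon.
No other company's threshold is met.
Niklas controls 4 companies.

4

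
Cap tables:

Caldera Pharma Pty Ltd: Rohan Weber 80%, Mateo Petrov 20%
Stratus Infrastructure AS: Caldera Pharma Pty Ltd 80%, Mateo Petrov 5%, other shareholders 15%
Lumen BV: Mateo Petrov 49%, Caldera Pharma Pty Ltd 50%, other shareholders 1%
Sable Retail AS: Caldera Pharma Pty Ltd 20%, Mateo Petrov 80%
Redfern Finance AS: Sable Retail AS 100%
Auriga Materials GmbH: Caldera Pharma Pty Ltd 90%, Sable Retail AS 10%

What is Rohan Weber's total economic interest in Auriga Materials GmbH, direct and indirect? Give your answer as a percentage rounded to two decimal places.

73.60%

Rohan reaches Auriga along 2 paths.
Via Caldera: 80% × 90% = 72%.
Via Caldera → Sable: 80% × 20% × 10% = 1.6%.
Total: 72% + 1.6% = 73.6%.
Rounded: 73.60%.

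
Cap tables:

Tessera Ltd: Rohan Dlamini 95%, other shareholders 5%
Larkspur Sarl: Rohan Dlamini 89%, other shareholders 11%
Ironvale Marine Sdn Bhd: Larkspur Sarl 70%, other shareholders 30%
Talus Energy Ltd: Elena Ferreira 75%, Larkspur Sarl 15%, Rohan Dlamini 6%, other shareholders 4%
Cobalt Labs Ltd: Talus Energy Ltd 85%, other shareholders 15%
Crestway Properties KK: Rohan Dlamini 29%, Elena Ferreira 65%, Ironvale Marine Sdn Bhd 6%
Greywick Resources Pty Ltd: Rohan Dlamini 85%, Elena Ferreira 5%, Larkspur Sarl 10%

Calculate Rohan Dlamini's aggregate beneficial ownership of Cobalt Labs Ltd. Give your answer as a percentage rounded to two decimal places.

Rohan reaches Cobalt along 2 paths.
Via Larkspur → Talus: 89% × 15% × 85% = 11.3475%.
Via Talus: 6% × 85% = 5.1%.
Total: 11.3475% + 5.1% = 16.4475%.
Rounded: 16.45%.

16.45%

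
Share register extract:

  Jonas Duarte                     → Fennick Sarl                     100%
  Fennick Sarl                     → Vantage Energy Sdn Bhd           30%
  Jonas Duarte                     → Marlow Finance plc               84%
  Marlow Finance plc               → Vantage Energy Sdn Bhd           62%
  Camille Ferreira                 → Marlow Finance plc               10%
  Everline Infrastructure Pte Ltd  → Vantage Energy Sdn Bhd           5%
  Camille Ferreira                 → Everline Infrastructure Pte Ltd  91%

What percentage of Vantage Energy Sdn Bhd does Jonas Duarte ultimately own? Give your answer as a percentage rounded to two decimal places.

82.08%

Jonas reaches Vantage along 2 paths.
Via Fennick: 100% × 30% = 30%.
Via Marlow: 84% × 62% = 52.08%.
Total: 30% + 52.08% = 82.08%.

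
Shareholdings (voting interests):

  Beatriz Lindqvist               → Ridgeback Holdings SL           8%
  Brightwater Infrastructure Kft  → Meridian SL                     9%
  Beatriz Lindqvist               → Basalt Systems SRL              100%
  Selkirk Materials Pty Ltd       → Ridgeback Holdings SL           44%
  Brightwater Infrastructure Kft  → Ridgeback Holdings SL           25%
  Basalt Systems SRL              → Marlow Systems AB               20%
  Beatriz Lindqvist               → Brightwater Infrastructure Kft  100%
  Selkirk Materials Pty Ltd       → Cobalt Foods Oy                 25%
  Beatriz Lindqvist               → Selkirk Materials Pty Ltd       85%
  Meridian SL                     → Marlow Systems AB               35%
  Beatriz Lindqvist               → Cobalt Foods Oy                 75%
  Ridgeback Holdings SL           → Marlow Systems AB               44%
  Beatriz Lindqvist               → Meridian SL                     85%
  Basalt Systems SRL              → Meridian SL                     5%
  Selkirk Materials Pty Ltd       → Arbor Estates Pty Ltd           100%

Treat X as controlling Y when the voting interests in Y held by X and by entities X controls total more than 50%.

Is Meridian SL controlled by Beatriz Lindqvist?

Beatriz holds 100% of Brightwater, so Beatriz controls Brightwater.
Beatriz holds 100% of Basalt, so Beatriz controls Basalt.
Basalt and Beatriz and Brightwater together hold 5% + 85% + 9% = 99% of Meridian, so Beatriz controls Meridian.

Yes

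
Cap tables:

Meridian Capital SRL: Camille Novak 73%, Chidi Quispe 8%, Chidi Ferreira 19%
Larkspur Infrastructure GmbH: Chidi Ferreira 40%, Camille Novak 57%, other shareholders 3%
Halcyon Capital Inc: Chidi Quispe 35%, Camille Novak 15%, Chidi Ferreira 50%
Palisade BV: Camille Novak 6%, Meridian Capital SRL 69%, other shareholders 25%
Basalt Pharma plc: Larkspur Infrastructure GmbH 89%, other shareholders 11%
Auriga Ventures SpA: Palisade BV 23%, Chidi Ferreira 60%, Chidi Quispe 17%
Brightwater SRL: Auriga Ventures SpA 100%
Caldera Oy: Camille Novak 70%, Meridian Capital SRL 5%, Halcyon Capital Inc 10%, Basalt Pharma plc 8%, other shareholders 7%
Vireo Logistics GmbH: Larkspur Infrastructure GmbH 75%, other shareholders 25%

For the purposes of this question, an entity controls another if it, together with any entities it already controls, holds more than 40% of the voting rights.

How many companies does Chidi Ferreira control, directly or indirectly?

Chidi Ferreira holds 50% of Halcyon, so Chidi Ferreira controls Halcyon.
Chidi Ferreira holds 60% of Auriga, so Chidi Ferreira controls Auriga.
Auriga holds 100% of Brightwater, so Chidi Ferreira controls Brightwater.
No other company's threshold is met.
Chidi Ferreira controls 3 companies.

3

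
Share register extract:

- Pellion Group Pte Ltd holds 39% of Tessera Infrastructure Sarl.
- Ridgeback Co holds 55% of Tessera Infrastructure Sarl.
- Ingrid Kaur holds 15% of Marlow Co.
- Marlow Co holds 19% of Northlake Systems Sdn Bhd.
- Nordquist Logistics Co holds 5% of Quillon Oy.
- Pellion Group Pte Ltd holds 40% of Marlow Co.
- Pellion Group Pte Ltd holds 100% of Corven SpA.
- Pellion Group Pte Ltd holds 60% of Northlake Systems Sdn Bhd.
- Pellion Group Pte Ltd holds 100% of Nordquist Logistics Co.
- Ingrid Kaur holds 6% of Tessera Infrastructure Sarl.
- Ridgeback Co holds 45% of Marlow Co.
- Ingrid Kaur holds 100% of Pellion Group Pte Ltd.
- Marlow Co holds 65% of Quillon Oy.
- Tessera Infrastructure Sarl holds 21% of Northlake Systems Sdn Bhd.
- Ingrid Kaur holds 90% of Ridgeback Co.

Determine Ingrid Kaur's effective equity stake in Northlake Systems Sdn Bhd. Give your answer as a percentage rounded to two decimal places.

Ingrid reaches Northlake along 7 paths.
Via Ridgeback → Tessera: 90% × 55% × 21% = 10.395%.
Via Tessera: 6% × 21% = 1.26%.
Via Pellion → Tessera: 100% × 39% × 21% = 8.19%.
Via Pellion: 100% × 60% = 60%.
Via Marlow: 15% × 19% = 2.85%.
Via Pellion → Marlow: 100% × 40% × 19% = 7.6%.
Via Ridgeback → Marlow: 90% × 45% × 19% = 7.695%.
Total: 10.395% + 1.26% + 8.19% + 60% + 2.85% + 7.6% + 7.695% = 97.99%.

97.99%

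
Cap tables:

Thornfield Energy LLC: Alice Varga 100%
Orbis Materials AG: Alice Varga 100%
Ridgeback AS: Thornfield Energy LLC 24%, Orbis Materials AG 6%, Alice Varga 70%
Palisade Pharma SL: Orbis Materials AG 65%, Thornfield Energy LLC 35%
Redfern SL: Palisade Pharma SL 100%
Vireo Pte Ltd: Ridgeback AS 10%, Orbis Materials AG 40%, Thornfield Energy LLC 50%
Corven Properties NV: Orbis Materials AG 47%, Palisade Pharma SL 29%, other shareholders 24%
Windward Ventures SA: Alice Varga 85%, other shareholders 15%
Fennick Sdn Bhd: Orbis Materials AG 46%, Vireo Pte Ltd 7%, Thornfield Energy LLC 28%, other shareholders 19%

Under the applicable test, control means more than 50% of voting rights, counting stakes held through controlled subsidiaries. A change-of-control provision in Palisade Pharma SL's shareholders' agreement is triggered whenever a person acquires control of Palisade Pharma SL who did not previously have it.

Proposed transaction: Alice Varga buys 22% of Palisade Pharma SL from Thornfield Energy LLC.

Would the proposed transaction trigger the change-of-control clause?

The purchase adds only to Alice's holdings (Thornfield's stake shrinks), so Alice is the only person who could newly come to control Palisade.
Alice holds 100% of Orbis, so Alice controls Orbis.
Alice holds 100% of Thornfield, so Alice controls Thornfield.
Orbis and Thornfield together hold 65% + 35% = 100% of Palisade, so Alice controls Palisade.
So Alice already controls Palisade before the transaction.
After the purchase, Alice holds 22% of Palisade directly, and Thornfield's stake falls to 13%.
Alice controlled Palisade already, so this is not a new person acquiring control; every other person's position is unchanged or reduced.
No new person acquires control, so the clause is not triggered.

No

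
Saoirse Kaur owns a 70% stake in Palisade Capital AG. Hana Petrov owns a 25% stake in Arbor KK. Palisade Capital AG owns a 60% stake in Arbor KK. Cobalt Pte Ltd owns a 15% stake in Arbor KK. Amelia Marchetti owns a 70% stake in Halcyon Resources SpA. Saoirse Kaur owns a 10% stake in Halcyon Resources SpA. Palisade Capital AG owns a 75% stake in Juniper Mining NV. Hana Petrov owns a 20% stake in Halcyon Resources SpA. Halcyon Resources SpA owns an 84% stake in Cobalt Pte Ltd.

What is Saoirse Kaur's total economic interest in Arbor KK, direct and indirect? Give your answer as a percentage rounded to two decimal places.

43.26%

Saoirse reaches Arbor along 2 paths.
Via Halcyon → Cobalt: 10% × 84% × 15% = 1.26%.
Via Palisade: 70% × 60% = 42%.
Total: 1.26% + 42% = 43.26%.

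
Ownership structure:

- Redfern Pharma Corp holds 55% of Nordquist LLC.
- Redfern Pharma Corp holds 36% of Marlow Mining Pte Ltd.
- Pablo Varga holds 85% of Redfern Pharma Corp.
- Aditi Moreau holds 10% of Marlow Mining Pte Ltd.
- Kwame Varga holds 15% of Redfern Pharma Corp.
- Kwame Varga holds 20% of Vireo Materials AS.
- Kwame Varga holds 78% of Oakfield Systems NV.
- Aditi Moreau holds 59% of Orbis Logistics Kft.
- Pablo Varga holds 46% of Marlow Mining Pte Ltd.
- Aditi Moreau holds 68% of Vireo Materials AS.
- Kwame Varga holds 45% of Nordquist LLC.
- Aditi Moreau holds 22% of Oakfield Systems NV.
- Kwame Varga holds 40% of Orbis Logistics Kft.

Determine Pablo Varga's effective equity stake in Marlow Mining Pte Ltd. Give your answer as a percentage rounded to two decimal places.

Pablo reaches Marlow along 2 paths.
Via Redfern: 85% × 36% = 30.6%.
Direct stake: 46% = 46%.
Total: 30.6% + 46% = 76.6%.
Rounded: 76.60%.

76.60%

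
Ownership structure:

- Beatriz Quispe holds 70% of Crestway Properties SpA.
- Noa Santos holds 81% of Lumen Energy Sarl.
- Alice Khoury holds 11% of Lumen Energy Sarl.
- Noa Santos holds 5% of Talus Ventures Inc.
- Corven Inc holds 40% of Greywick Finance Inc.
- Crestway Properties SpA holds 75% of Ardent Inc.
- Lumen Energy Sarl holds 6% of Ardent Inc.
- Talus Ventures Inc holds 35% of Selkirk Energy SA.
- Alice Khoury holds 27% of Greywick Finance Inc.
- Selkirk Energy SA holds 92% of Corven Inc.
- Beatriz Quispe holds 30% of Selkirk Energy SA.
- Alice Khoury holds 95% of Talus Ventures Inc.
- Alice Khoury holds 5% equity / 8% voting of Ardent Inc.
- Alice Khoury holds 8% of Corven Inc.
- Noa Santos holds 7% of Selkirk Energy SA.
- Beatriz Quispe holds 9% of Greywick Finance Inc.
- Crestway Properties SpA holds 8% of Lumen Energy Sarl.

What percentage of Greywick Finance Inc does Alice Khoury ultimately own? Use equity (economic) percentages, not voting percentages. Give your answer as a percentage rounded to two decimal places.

42.44%

Alice reaches Greywick along 3 paths.
Direct stake: 27% = 27%.
Via Corven: 8% × 40% = 3.2%.
Via Talus → Selkirk → Corven: 95% × 35% × 92% × 40% = 12.236%.
Total: 27% + 3.2% + 12.236% = 42.436%.
Rounded: 42.44%.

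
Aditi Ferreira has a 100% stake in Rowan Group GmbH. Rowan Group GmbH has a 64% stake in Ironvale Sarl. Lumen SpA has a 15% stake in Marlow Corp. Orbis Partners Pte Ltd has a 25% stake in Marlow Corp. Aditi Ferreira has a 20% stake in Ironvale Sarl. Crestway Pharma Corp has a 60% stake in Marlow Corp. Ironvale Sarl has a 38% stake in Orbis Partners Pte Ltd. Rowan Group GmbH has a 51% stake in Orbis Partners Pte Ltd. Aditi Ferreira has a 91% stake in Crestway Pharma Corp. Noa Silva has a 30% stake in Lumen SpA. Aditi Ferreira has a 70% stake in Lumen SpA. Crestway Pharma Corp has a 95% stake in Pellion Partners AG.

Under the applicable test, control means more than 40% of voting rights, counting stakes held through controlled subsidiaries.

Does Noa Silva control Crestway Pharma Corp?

No

Noa's largest direct stake is 30% in Lumen, which does not meet the threshold, so Noa controls no company.
Neither Noa nor any entity Noa controls holds any voting interest in Crestway.
So Noa does not control Crestway.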